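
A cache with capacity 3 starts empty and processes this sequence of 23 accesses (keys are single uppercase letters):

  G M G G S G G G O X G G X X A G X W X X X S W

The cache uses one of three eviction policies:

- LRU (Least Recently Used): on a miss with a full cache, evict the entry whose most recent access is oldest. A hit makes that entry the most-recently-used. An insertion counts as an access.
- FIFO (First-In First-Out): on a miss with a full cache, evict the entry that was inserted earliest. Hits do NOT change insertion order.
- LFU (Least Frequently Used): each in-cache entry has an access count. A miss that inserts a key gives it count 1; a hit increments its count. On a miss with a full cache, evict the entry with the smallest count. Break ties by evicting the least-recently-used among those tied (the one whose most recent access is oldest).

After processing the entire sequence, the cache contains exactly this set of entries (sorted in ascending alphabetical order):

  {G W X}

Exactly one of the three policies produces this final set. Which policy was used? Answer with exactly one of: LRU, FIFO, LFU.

Answer: LFU

Derivation:
Simulating under each policy and comparing final sets:
  LRU: final set = {S W X} -> differs
  FIFO: final set = {S W X} -> differs
  LFU: final set = {G W X} -> MATCHES target
Only LFU produces the target set.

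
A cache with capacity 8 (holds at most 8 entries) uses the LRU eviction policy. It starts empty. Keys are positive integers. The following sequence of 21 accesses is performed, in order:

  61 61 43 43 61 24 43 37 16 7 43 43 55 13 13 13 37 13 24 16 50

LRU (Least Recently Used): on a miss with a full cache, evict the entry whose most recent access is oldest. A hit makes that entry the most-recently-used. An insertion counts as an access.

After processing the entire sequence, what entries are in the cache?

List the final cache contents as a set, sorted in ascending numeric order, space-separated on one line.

Answer: 7 13 16 24 37 43 50 55

Derivation:
LRU simulation (capacity=8):
  1. access 61: MISS. Cache (LRU->MRU): [61]
  2. access 61: HIT. Cache (LRU->MRU): [61]
  3. access 43: MISS. Cache (LRU->MRU): [61 43]
  4. access 43: HIT. Cache (LRU->MRU): [61 43]
  5. access 61: HIT. Cache (LRU->MRU): [43 61]
  6. access 24: MISS. Cache (LRU->MRU): [43 61 24]
  7. access 43: HIT. Cache (LRU->MRU): [61 24 43]
  8. access 37: MISS. Cache (LRU->MRU): [61 24 43 37]
  9. access 16: MISS. Cache (LRU->MRU): [61 24 43 37 16]
  10. access 7: MISS. Cache (LRU->MRU): [61 24 43 37 16 7]
  11. access 43: HIT. Cache (LRU->MRU): [61 24 37 16 7 43]
  12. access 43: HIT. Cache (LRU->MRU): [61 24 37 16 7 43]
  13. access 55: MISS. Cache (LRU->MRU): [61 24 37 16 7 43 55]
  14. access 13: MISS. Cache (LRU->MRU): [61 24 37 16 7 43 55 13]
  15. access 13: HIT. Cache (LRU->MRU): [61 24 37 16 7 43 55 13]
  16. access 13: HIT. Cache (LRU->MRU): [61 24 37 16 7 43 55 13]
  17. access 37: HIT. Cache (LRU->MRU): [61 24 16 7 43 55 13 37]
  18. access 13: HIT. Cache (LRU->MRU): [61 24 16 7 43 55 37 13]
  19. access 24: HIT. Cache (LRU->MRU): [61 16 7 43 55 37 13 24]
  20. access 16: HIT. Cache (LRU->MRU): [61 7 43 55 37 13 24 16]
  21. access 50: MISS, evict 61. Cache (LRU->MRU): [7 43 55 37 13 24 16 50]
Total: 12 hits, 9 misses, 1 evictions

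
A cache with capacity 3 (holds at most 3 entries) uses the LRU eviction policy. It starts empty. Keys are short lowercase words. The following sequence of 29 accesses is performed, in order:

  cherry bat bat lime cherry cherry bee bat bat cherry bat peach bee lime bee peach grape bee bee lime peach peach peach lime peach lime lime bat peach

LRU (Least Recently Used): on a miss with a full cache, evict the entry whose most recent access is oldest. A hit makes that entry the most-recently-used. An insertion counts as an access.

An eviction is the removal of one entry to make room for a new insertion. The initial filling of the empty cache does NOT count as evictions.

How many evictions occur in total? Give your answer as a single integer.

Answer: 9

Derivation:
LRU simulation (capacity=3):
  1. access cherry: MISS. Cache (LRU->MRU): [cherry]
  2. access bat: MISS. Cache (LRU->MRU): [cherry bat]
  3. access bat: HIT. Cache (LRU->MRU): [cherry bat]
  4. access lime: MISS. Cache (LRU->MRU): [cherry bat lime]
  5. access cherry: HIT. Cache (LRU->MRU): [bat lime cherry]
  6. access cherry: HIT. Cache (LRU->MRU): [bat lime cherry]
  7. access bee: MISS, evict bat. Cache (LRU->MRU): [lime cherry bee]
  8. access bat: MISS, evict lime. Cache (LRU->MRU): [cherry bee bat]
  9. access bat: HIT. Cache (LRU->MRU): [cherry bee bat]
  10. access cherry: HIT. Cache (LRU->MRU): [bee bat cherry]
  11. access bat: HIT. Cache (LRU->MRU): [bee cherry bat]
  12. access peach: MISS, evict bee. Cache (LRU->MRU): [cherry bat peach]
  13. access bee: MISS, evict cherry. Cache (LRU->MRU): [bat peach bee]
  14. access lime: MISS, evict bat. Cache (LRU->MRU): [peach bee lime]
  15. access bee: HIT. Cache (LRU->MRU): [peach lime bee]
  16. access peach: HIT. Cache (LRU->MRU): [lime bee peach]
  17. access grape: MISS, evict lime. Cache (LRU->MRU): [bee peach grape]
  18. access bee: HIT. Cache (LRU->MRU): [peach grape bee]
  19. access bee: HIT. Cache (LRU->MRU): [peach grape bee]
  20. access lime: MISS, evict peach. Cache (LRU->MRU): [grape bee lime]
  21. access peach: MISS, evict grape. Cache (LRU->MRU): [bee lime peach]
  22. access peach: HIT. Cache (LRU->MRU): [bee lime peach]
  23. access peach: HIT. Cache (LRU->MRU): [bee lime peach]
  24. access lime: HIT. Cache (LRU->MRU): [bee peach lime]
  25. access peach: HIT. Cache (LRU->MRU): [bee lime peach]
  26. access lime: HIT. Cache (LRU->MRU): [bee peach lime]
  27. access lime: HIT. Cache (LRU->MRU): [bee peach lime]
  28. access bat: MISS, evict bee. Cache (LRU->MRU): [peach lime bat]
  29. access peach: HIT. Cache (LRU->MRU): [lime bat peach]
Total: 17 hits, 12 misses, 9 evictions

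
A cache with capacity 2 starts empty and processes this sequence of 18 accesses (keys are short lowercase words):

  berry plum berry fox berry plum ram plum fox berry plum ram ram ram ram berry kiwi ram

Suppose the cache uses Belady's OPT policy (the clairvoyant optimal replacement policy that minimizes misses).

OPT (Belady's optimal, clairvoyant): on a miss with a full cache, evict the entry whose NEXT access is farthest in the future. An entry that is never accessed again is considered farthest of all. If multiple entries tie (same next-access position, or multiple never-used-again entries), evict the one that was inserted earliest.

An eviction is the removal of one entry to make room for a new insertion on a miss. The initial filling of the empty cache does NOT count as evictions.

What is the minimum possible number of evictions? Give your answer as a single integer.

OPT (Belady) simulation (capacity=2):
  1. access berry: MISS. Cache: [berry]
  2. access plum: MISS. Cache: [berry plum]
  3. access berry: HIT. Next use of berry: step 5. Cache: [berry plum]
  4. access fox: MISS, evict plum (next use: step 6). Cache: [berry fox]
  5. access berry: HIT. Next use of berry: step 10. Cache: [berry fox]
  6. access plum: MISS, evict berry (next use: step 10). Cache: [fox plum]
  7. access ram: MISS, evict fox (next use: step 9). Cache: [plum ram]
  8. access plum: HIT. Next use of plum: step 11. Cache: [plum ram]
  9. access fox: MISS, evict ram (next use: step 12). Cache: [plum fox]
  10. access berry: MISS, evict fox (next use: never). Cache: [plum berry]
  11. access plum: HIT. Next use of plum: never. Cache: [plum berry]
  12. access ram: MISS, evict plum (next use: never). Cache: [berry ram]
  13. access ram: HIT. Next use of ram: step 14. Cache: [berry ram]
  14. access ram: HIT. Next use of ram: step 15. Cache: [berry ram]
  15. access ram: HIT. Next use of ram: step 18. Cache: [berry ram]
  16. access berry: HIT. Next use of berry: never. Cache: [berry ram]
  17. access kiwi: MISS, evict berry (next use: never). Cache: [ram kiwi]
  18. access ram: HIT. Next use of ram: never. Cache: [ram kiwi]
Total: 9 hits, 9 misses, 7 evictions

Answer: 7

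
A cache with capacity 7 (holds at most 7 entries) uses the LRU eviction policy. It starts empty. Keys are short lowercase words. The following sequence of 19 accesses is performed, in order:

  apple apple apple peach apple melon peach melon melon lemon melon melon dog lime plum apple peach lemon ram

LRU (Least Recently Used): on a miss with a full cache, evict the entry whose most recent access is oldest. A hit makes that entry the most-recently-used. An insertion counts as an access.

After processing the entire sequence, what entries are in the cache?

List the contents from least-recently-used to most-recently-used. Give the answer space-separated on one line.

Answer: dog lime plum apple peach lemon ram

Derivation:
LRU simulation (capacity=7):
  1. access apple: MISS. Cache (LRU->MRU): [apple]
  2. access apple: HIT. Cache (LRU->MRU): [apple]
  3. access apple: HIT. Cache (LRU->MRU): [apple]
  4. access peach: MISS. Cache (LRU->MRU): [apple peach]
  5. access apple: HIT. Cache (LRU->MRU): [peach apple]
  6. access melon: MISS. Cache (LRU->MRU): [peach apple melon]
  7. access peach: HIT. Cache (LRU->MRU): [apple melon peach]
  8. access melon: HIT. Cache (LRU->MRU): [apple peach melon]
  9. access melon: HIT. Cache (LRU->MRU): [apple peach melon]
  10. access lemon: MISS. Cache (LRU->MRU): [apple peach melon lemon]
  11. access melon: HIT. Cache (LRU->MRU): [apple peach lemon melon]
  12. access melon: HIT. Cache (LRU->MRU): [apple peach lemon melon]
  13. access dog: MISS. Cache (LRU->MRU): [apple peach lemon melon dog]
  14. access lime: MISS. Cache (LRU->MRU): [apple peach lemon melon dog lime]
  15. access plum: MISS. Cache (LRU->MRU): [apple peach lemon melon dog lime plum]
  16. access apple: HIT. Cache (LRU->MRU): [peach lemon melon dog lime plum apple]
  17. access peach: HIT. Cache (LRU->MRU): [lemon melon dog lime plum apple peach]
  18. access lemon: HIT. Cache (LRU->MRU): [melon dog lime plum apple peach lemon]
  19. access ram: MISS, evict melon. Cache (LRU->MRU): [dog lime plum apple peach lemon ram]
Total: 11 hits, 8 misses, 1 evictions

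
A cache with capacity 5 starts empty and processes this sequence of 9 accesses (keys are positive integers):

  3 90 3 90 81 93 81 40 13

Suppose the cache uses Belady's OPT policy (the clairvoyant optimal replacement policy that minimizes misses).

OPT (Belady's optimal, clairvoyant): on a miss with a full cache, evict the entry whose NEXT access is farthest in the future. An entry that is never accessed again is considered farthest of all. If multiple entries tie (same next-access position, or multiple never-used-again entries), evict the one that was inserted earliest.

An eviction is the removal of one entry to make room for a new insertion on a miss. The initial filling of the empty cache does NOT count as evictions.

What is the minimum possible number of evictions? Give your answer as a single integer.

OPT (Belady) simulation (capacity=5):
  1. access 3: MISS. Cache: [3]
  2. access 90: MISS. Cache: [3 90]
  3. access 3: HIT. Next use of 3: never. Cache: [3 90]
  4. access 90: HIT. Next use of 90: never. Cache: [3 90]
  5. access 81: MISS. Cache: [3 90 81]
  6. access 93: MISS. Cache: [3 90 81 93]
  7. access 81: HIT. Next use of 81: never. Cache: [3 90 81 93]
  8. access 40: MISS. Cache: [3 90 81 93 40]
  9. access 13: MISS, evict 3 (next use: never). Cache: [90 81 93 40 13]
Total: 3 hits, 6 misses, 1 evictions

Answer: 1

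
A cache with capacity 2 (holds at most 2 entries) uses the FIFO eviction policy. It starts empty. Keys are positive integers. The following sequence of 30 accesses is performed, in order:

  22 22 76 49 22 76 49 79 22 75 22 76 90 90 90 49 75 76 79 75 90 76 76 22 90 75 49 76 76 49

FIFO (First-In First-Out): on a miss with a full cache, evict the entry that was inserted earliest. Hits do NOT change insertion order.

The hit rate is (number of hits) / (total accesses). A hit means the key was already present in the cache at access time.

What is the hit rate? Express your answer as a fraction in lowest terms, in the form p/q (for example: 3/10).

FIFO simulation (capacity=2):
  1. access 22: MISS. Cache (old->new): [22]
  2. access 22: HIT. Cache (old->new): [22]
  3. access 76: MISS. Cache (old->new): [22 76]
  4. access 49: MISS, evict 22. Cache (old->new): [76 49]
  5. access 22: MISS, evict 76. Cache (old->new): [49 22]
  6. access 76: MISS, evict 49. Cache (old->new): [22 76]
  7. access 49: MISS, evict 22. Cache (old->new): [76 49]
  8. access 79: MISS, evict 76. Cache (old->new): [49 79]
  9. access 22: MISS, evict 49. Cache (old->new): [79 22]
  10. access 75: MISS, evict 79. Cache (old->new): [22 75]
  11. access 22: HIT. Cache (old->new): [22 75]
  12. access 76: MISS, evict 22. Cache (old->new): [75 76]
  13. access 90: MISS, evict 75. Cache (old->new): [76 90]
  14. access 90: HIT. Cache (old->new): [76 90]
  15. access 90: HIT. Cache (old->new): [76 90]
  16. access 49: MISS, evict 76. Cache (old->new): [90 49]
  17. access 75: MISS, evict 90. Cache (old->new): [49 75]
  18. access 76: MISS, evict 49. Cache (old->new): [75 76]
  19. access 79: MISS, evict 75. Cache (old->new): [76 79]
  20. access 75: MISS, evict 76. Cache (old->new): [79 75]
  21. access 90: MISS, evict 79. Cache (old->new): [75 90]
  22. access 76: MISS, evict 75. Cache (old->new): [90 76]
  23. access 76: HIT. Cache (old->new): [90 76]
  24. access 22: MISS, evict 90. Cache (old->new): [76 22]
  25. access 90: MISS, evict 76. Cache (old->new): [22 90]
  26. access 75: MISS, evict 22. Cache (old->new): [90 75]
  27. access 49: MISS, evict 90. Cache (old->new): [75 49]
  28. access 76: MISS, evict 75. Cache (old->new): [49 76]
  29. access 76: HIT. Cache (old->new): [49 76]
  30. access 49: HIT. Cache (old->new): [49 76]
Total: 7 hits, 23 misses, 21 evictions

Hit rate = 7/30

Answer: 7/30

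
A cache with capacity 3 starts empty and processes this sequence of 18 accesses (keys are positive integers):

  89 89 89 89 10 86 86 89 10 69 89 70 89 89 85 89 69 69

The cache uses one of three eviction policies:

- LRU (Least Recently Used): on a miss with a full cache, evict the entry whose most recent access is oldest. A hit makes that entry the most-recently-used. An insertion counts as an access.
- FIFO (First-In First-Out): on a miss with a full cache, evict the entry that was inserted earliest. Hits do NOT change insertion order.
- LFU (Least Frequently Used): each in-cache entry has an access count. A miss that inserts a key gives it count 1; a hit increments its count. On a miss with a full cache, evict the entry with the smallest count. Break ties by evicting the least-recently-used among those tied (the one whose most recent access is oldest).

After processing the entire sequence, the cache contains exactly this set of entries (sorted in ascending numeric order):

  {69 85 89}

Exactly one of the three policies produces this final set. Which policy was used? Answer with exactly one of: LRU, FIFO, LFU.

Answer: LRU

Derivation:
Simulating under each policy and comparing final sets:
  LRU: final set = {69 85 89} -> MATCHES target
  FIFO: final set = {69 70 85} -> differs
  LFU: final set = {10 69 89} -> differs
Only LRU produces the target set.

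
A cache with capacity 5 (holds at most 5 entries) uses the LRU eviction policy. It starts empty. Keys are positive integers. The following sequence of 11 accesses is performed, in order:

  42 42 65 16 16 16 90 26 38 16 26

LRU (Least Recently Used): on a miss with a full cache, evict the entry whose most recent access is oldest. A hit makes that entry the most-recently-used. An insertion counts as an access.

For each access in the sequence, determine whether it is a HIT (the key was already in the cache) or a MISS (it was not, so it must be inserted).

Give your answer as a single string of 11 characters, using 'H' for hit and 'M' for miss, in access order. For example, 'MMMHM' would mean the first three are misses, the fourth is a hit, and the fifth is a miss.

LRU simulation (capacity=5):
  1. access 42: MISS. Cache (LRU->MRU): [42]
  2. access 42: HIT. Cache (LRU->MRU): [42]
  3. access 65: MISS. Cache (LRU->MRU): [42 65]
  4. access 16: MISS. Cache (LRU->MRU): [42 65 16]
  5. access 16: HIT. Cache (LRU->MRU): [42 65 16]
  6. access 16: HIT. Cache (LRU->MRU): [42 65 16]
  7. access 90: MISS. Cache (LRU->MRU): [42 65 16 90]
  8. access 26: MISS. Cache (LRU->MRU): [42 65 16 90 26]
  9. access 38: MISS, evict 42. Cache (LRU->MRU): [65 16 90 26 38]
  10. access 16: HIT. Cache (LRU->MRU): [65 90 26 38 16]
  11. access 26: HIT. Cache (LRU->MRU): [65 90 38 16 26]
Total: 5 hits, 6 misses, 1 evictions

Answer: MHMMHHMMMHH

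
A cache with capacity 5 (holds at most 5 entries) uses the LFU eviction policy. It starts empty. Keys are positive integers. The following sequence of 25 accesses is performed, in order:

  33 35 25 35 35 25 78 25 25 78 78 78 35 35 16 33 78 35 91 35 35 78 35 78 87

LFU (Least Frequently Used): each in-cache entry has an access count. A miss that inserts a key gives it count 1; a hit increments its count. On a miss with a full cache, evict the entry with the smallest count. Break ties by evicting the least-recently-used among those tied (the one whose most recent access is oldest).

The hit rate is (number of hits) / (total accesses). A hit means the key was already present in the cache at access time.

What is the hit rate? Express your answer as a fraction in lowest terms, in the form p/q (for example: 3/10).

Answer: 18/25

Derivation:
LFU simulation (capacity=5):
  1. access 33: MISS. Cache: [33(c=1)]
  2. access 35: MISS. Cache: [33(c=1) 35(c=1)]
  3. access 25: MISS. Cache: [33(c=1) 35(c=1) 25(c=1)]
  4. access 35: HIT, count now 2. Cache: [33(c=1) 25(c=1) 35(c=2)]
  5. access 35: HIT, count now 3. Cache: [33(c=1) 25(c=1) 35(c=3)]
  6. access 25: HIT, count now 2. Cache: [33(c=1) 25(c=2) 35(c=3)]
  7. access 78: MISS. Cache: [33(c=1) 78(c=1) 25(c=2) 35(c=3)]
  8. access 25: HIT, count now 3. Cache: [33(c=1) 78(c=1) 35(c=3) 25(c=3)]
  9. access 25: HIT, count now 4. Cache: [33(c=1) 78(c=1) 35(c=3) 25(c=4)]
  10. access 78: HIT, count now 2. Cache: [33(c=1) 78(c=2) 35(c=3) 25(c=4)]
  11. access 78: HIT, count now 3. Cache: [33(c=1) 35(c=3) 78(c=3) 25(c=4)]
  12. access 78: HIT, count now 4. Cache: [33(c=1) 35(c=3) 25(c=4) 78(c=4)]
  13. access 35: HIT, count now 4. Cache: [33(c=1) 25(c=4) 78(c=4) 35(c=4)]
  14. access 35: HIT, count now 5. Cache: [33(c=1) 25(c=4) 78(c=4) 35(c=5)]
  15. access 16: MISS. Cache: [33(c=1) 16(c=1) 25(c=4) 78(c=4) 35(c=5)]
  16. access 33: HIT, count now 2. Cache: [16(c=1) 33(c=2) 25(c=4) 78(c=4) 35(c=5)]
  17. access 78: HIT, count now 5. Cache: [16(c=1) 33(c=2) 25(c=4) 35(c=5) 78(c=5)]
  18. access 35: HIT, count now 6. Cache: [16(c=1) 33(c=2) 25(c=4) 78(c=5) 35(c=6)]
  19. access 91: MISS, evict 16(c=1). Cache: [91(c=1) 33(c=2) 25(c=4) 78(c=5) 35(c=6)]
  20. access 35: HIT, count now 7. Cache: [91(c=1) 33(c=2) 25(c=4) 78(c=5) 35(c=7)]
  21. access 35: HIT, count now 8. Cache: [91(c=1) 33(c=2) 25(c=4) 78(c=5) 35(c=8)]
  22. access 78: HIT, count now 6. Cache: [91(c=1) 33(c=2) 25(c=4) 78(c=6) 35(c=8)]
  23. access 35: HIT, count now 9. Cache: [91(c=1) 33(c=2) 25(c=4) 78(c=6) 35(c=9)]
  24. access 78: HIT, count now 7. Cache: [91(c=1) 33(c=2) 25(c=4) 78(c=7) 35(c=9)]
  25. access 87: MISS, evict 91(c=1). Cache: [87(c=1) 33(c=2) 25(c=4) 78(c=7) 35(c=9)]
Total: 18 hits, 7 misses, 2 evictions

Hit rate = 18/25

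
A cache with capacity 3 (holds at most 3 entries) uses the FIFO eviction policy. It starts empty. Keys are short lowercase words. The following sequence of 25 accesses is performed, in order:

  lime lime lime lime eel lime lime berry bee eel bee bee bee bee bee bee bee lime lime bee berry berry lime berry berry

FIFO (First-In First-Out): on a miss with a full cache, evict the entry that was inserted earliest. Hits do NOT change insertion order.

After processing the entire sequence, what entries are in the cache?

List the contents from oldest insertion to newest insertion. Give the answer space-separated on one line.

FIFO simulation (capacity=3):
  1. access lime: MISS. Cache (old->new): [lime]
  2. access lime: HIT. Cache (old->new): [lime]
  3. access lime: HIT. Cache (old->new): [lime]
  4. access lime: HIT. Cache (old->new): [lime]
  5. access eel: MISS. Cache (old->new): [lime eel]
  6. access lime: HIT. Cache (old->new): [lime eel]
  7. access lime: HIT. Cache (old->new): [lime eel]
  8. access berry: MISS. Cache (old->new): [lime eel berry]
  9. access bee: MISS, evict lime. Cache (old->new): [eel berry bee]
  10. access eel: HIT. Cache (old->new): [eel berry bee]
  11. access bee: HIT. Cache (old->new): [eel berry bee]
  12. access bee: HIT. Cache (old->new): [eel berry bee]
  13. access bee: HIT. Cache (old->new): [eel berry bee]
  14. access bee: HIT. Cache (old->new): [eel berry bee]
  15. access bee: HIT. Cache (old->new): [eel berry bee]
  16. access bee: HIT. Cache (old->new): [eel berry bee]
  17. access bee: HIT. Cache (old->new): [eel berry bee]
  18. access lime: MISS, evict eel. Cache (old->new): [berry bee lime]
  19. access lime: HIT. Cache (old->new): [berry bee lime]
  20. access bee: HIT. Cache (old->new): [berry bee lime]
  21. access berry: HIT. Cache (old->new): [berry bee lime]
  22. access berry: HIT. Cache (old->new): [berry bee lime]
  23. access lime: HIT. Cache (old->new): [berry bee lime]
  24. access berry: HIT. Cache (old->new): [berry bee lime]
  25. access berry: HIT. Cache (old->new): [berry bee lime]
Total: 20 hits, 5 misses, 2 evictions

Answer: berry bee lime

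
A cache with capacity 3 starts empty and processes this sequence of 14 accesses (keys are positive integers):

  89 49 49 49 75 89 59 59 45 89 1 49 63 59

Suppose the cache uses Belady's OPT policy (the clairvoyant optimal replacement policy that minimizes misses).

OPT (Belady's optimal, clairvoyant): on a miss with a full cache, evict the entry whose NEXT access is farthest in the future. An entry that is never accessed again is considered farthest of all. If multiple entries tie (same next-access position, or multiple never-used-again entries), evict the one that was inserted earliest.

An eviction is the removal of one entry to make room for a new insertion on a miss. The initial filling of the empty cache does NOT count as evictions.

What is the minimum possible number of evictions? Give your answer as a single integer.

OPT (Belady) simulation (capacity=3):
  1. access 89: MISS. Cache: [89]
  2. access 49: MISS. Cache: [89 49]
  3. access 49: HIT. Next use of 49: step 4. Cache: [89 49]
  4. access 49: HIT. Next use of 49: step 12. Cache: [89 49]
  5. access 75: MISS. Cache: [89 49 75]
  6. access 89: HIT. Next use of 89: step 10. Cache: [89 49 75]
  7. access 59: MISS, evict 75 (next use: never). Cache: [89 49 59]
  8. access 59: HIT. Next use of 59: step 14. Cache: [89 49 59]
  9. access 45: MISS, evict 59 (next use: step 14). Cache: [89 49 45]
  10. access 89: HIT. Next use of 89: never. Cache: [89 49 45]
  11. access 1: MISS, evict 89 (next use: never). Cache: [49 45 1]
  12. access 49: HIT. Next use of 49: never. Cache: [49 45 1]
  13. access 63: MISS, evict 49 (next use: never). Cache: [45 1 63]
  14. access 59: MISS, evict 45 (next use: never). Cache: [1 63 59]
Total: 6 hits, 8 misses, 5 evictions

Answer: 5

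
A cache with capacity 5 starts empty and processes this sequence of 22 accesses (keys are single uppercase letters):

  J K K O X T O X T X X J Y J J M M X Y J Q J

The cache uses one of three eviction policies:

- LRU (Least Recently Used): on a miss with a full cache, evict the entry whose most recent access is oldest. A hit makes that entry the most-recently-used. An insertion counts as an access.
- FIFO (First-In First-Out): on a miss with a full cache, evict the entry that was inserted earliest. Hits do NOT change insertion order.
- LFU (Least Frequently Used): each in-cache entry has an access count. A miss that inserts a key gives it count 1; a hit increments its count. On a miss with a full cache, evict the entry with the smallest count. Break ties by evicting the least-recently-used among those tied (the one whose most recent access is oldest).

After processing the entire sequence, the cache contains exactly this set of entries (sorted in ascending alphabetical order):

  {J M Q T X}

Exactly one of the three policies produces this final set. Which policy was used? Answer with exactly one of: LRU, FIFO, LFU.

Simulating under each policy and comparing final sets:
  LRU: final set = {J M Q X Y} -> differs
  FIFO: final set = {J M Q T Y} -> differs
  LFU: final set = {J M Q T X} -> MATCHES target
Only LFU produces the target set.

Answer: LFU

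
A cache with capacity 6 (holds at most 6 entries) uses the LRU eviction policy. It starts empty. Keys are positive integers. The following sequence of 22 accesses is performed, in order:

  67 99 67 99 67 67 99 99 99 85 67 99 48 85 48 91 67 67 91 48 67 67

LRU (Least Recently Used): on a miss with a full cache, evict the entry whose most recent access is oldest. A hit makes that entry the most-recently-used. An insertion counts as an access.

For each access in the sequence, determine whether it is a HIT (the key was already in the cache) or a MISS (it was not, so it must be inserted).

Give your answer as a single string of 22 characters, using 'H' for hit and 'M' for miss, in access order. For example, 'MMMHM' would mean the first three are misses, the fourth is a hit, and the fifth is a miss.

LRU simulation (capacity=6):
  1. access 67: MISS. Cache (LRU->MRU): [67]
  2. access 99: MISS. Cache (LRU->MRU): [67 99]
  3. access 67: HIT. Cache (LRU->MRU): [99 67]
  4. access 99: HIT. Cache (LRU->MRU): [67 99]
  5. access 67: HIT. Cache (LRU->MRU): [99 67]
  6. access 67: HIT. Cache (LRU->MRU): [99 67]
  7. access 99: HIT. Cache (LRU->MRU): [67 99]
  8. access 99: HIT. Cache (LRU->MRU): [67 99]
  9. access 99: HIT. Cache (LRU->MRU): [67 99]
  10. access 85: MISS. Cache (LRU->MRU): [67 99 85]
  11. access 67: HIT. Cache (LRU->MRU): [99 85 67]
  12. access 99: HIT. Cache (LRU->MRU): [85 67 99]
  13. access 48: MISS. Cache (LRU->MRU): [85 67 99 48]
  14. access 85: HIT. Cache (LRU->MRU): [67 99 48 85]
  15. access 48: HIT. Cache (LRU->MRU): [67 99 85 48]
  16. access 91: MISS. Cache (LRU->MRU): [67 99 85 48 91]
  17. access 67: HIT. Cache (LRU->MRU): [99 85 48 91 67]
  18. access 67: HIT. Cache (LRU->MRU): [99 85 48 91 67]
  19. access 91: HIT. Cache (LRU->MRU): [99 85 48 67 91]
  20. access 48: HIT. Cache (LRU->MRU): [99 85 67 91 48]
  21. access 67: HIT. Cache (LRU->MRU): [99 85 91 48 67]
  22. access 67: HIT. Cache (LRU->MRU): [99 85 91 48 67]
Total: 17 hits, 5 misses, 0 evictions

Answer: MMHHHHHHHMHHMHHMHHHHHH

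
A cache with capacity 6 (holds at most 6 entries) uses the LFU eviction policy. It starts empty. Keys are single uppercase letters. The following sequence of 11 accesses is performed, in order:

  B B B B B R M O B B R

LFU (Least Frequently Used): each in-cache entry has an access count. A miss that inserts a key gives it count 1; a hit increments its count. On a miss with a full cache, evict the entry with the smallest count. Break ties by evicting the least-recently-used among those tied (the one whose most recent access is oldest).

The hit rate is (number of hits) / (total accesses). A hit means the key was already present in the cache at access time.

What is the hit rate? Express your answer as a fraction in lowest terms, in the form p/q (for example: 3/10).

LFU simulation (capacity=6):
  1. access B: MISS. Cache: [B(c=1)]
  2. access B: HIT, count now 2. Cache: [B(c=2)]
  3. access B: HIT, count now 3. Cache: [B(c=3)]
  4. access B: HIT, count now 4. Cache: [B(c=4)]
  5. access B: HIT, count now 5. Cache: [B(c=5)]
  6. access R: MISS. Cache: [R(c=1) B(c=5)]
  7. access M: MISS. Cache: [R(c=1) M(c=1) B(c=5)]
  8. access O: MISS. Cache: [R(c=1) M(c=1) O(c=1) B(c=5)]
  9. access B: HIT, count now 6. Cache: [R(c=1) M(c=1) O(c=1) B(c=6)]
  10. access B: HIT, count now 7. Cache: [R(c=1) M(c=1) O(c=1) B(c=7)]
  11. access R: HIT, count now 2. Cache: [M(c=1) O(c=1) R(c=2) B(c=7)]
Total: 7 hits, 4 misses, 0 evictions

Hit rate = 7/11

Answer: 7/11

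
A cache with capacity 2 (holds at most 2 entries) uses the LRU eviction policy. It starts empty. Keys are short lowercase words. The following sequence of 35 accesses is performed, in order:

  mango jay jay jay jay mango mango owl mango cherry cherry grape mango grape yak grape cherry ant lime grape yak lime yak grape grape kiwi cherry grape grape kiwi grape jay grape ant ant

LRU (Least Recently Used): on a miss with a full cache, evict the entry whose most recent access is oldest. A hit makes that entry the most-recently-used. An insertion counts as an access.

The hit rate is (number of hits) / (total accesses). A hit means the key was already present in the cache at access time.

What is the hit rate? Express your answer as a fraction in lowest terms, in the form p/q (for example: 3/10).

LRU simulation (capacity=2):
  1. access mango: MISS. Cache (LRU->MRU): [mango]
  2. access jay: MISS. Cache (LRU->MRU): [mango jay]
  3. access jay: HIT. Cache (LRU->MRU): [mango jay]
  4. access jay: HIT. Cache (LRU->MRU): [mango jay]
  5. access jay: HIT. Cache (LRU->MRU): [mango jay]
  6. access mango: HIT. Cache (LRU->MRU): [jay mango]
  7. access mango: HIT. Cache (LRU->MRU): [jay mango]
  8. access owl: MISS, evict jay. Cache (LRU->MRU): [mango owl]
  9. access mango: HIT. Cache (LRU->MRU): [owl mango]
  10. access cherry: MISS, evict owl. Cache (LRU->MRU): [mango cherry]
  11. access cherry: HIT. Cache (LRU->MRU): [mango cherry]
  12. access grape: MISS, evict mango. Cache (LRU->MRU): [cherry grape]
  13. access mango: MISS, evict cherry. Cache (LRU->MRU): [grape mango]
  14. access grape: HIT. Cache (LRU->MRU): [mango grape]
  15. access yak: MISS, evict mango. Cache (LRU->MRU): [grape yak]
  16. access grape: HIT. Cache (LRU->MRU): [yak grape]
  17. access cherry: MISS, evict yak. Cache (LRU->MRU): [grape cherry]
  18. access ant: MISS, evict grape. Cache (LRU->MRU): [cherry ant]
  19. access lime: MISS, evict cherry. Cache (LRU->MRU): [ant lime]
  20. access grape: MISS, evict ant. Cache (LRU->MRU): [lime grape]
  21. access yak: MISS, evict lime. Cache (LRU->MRU): [grape yak]
  22. access lime: MISS, evict grape. Cache (LRU->MRU): [yak lime]
  23. access yak: HIT. Cache (LRU->MRU): [lime yak]
  24. access grape: MISS, evict lime. Cache (LRU->MRU): [yak grape]
  25. access grape: HIT. Cache (LRU->MRU): [yak grape]
  26. access kiwi: MISS, evict yak. Cache (LRU->MRU): [grape kiwi]
  27. access cherry: MISS, evict grape. Cache (LRU->MRU): [kiwi cherry]
  28. access grape: MISS, evict kiwi. Cache (LRU->MRU): [cherry grape]
  29. access grape: HIT. Cache (LRU->MRU): [cherry grape]
  30. access kiwi: MISS, evict cherry. Cache (LRU->MRU): [grape kiwi]
  31. access grape: HIT. Cache (LRU->MRU): [kiwi grape]
  32. access jay: MISS, evict kiwi. Cache (LRU->MRU): [grape jay]
  33. access grape: HIT. Cache (LRU->MRU): [jay grape]
  34. access ant: MISS, evict jay. Cache (LRU->MRU): [grape ant]
  35. access ant: HIT. Cache (LRU->MRU): [grape ant]
Total: 15 hits, 20 misses, 18 evictions

Hit rate = 15/35 = 3/7

Answer: 3/7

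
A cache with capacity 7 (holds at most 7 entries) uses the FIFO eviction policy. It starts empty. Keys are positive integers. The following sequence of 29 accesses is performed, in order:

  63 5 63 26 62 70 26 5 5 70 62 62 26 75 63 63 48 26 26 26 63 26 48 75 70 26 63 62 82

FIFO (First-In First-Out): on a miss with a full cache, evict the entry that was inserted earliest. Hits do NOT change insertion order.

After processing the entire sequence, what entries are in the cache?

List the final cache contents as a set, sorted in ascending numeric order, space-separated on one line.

FIFO simulation (capacity=7):
  1. access 63: MISS. Cache (old->new): [63]
  2. access 5: MISS. Cache (old->new): [63 5]
  3. access 63: HIT. Cache (old->new): [63 5]
  4. access 26: MISS. Cache (old->new): [63 5 26]
  5. access 62: MISS. Cache (old->new): [63 5 26 62]
  6. access 70: MISS. Cache (old->new): [63 5 26 62 70]
  7. access 26: HIT. Cache (old->new): [63 5 26 62 70]
  8. access 5: HIT. Cache (old->new): [63 5 26 62 70]
  9. access 5: HIT. Cache (old->new): [63 5 26 62 70]
  10. access 70: HIT. Cache (old->new): [63 5 26 62 70]
  11. access 62: HIT. Cache (old->new): [63 5 26 62 70]
  12. access 62: HIT. Cache (old->new): [63 5 26 62 70]
  13. access 26: HIT. Cache (old->new): [63 5 26 62 70]
  14. access 75: MISS. Cache (old->new): [63 5 26 62 70 75]
  15. access 63: HIT. Cache (old->new): [63 5 26 62 70 75]
  16. access 63: HIT. Cache (old->new): [63 5 26 62 70 75]
  17. access 48: MISS. Cache (old->new): [63 5 26 62 70 75 48]
  18. access 26: HIT. Cache (old->new): [63 5 26 62 70 75 48]
  19. access 26: HIT. Cache (old->new): [63 5 26 62 70 75 48]
  20. access 26: HIT. Cache (old->new): [63 5 26 62 70 75 48]
  21. access 63: HIT. Cache (old->new): [63 5 26 62 70 75 48]
  22. access 26: HIT. Cache (old->new): [63 5 26 62 70 75 48]
  23. access 48: HIT. Cache (old->new): [63 5 26 62 70 75 48]
  24. access 75: HIT. Cache (old->new): [63 5 26 62 70 75 48]
  25. access 70: HIT. Cache (old->new): [63 5 26 62 70 75 48]
  26. access 26: HIT. Cache (old->new): [63 5 26 62 70 75 48]
  27. access 63: HIT. Cache (old->new): [63 5 26 62 70 75 48]
  28. access 62: HIT. Cache (old->new): [63 5 26 62 70 75 48]
  29. access 82: MISS, evict 63. Cache (old->new): [5 26 62 70 75 48 82]
Total: 21 hits, 8 misses, 1 evictions

Answer: 5 26 48 62 70 75 82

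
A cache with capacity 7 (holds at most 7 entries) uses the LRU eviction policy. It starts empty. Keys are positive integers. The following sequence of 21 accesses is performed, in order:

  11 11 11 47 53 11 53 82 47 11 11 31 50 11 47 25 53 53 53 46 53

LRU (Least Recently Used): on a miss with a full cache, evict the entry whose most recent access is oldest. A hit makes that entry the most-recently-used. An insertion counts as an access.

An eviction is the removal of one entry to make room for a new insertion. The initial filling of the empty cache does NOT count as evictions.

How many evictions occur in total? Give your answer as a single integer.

Answer: 1

Derivation:
LRU simulation (capacity=7):
  1. access 11: MISS. Cache (LRU->MRU): [11]
  2. access 11: HIT. Cache (LRU->MRU): [11]
  3. access 11: HIT. Cache (LRU->MRU): [11]
  4. access 47: MISS. Cache (LRU->MRU): [11 47]
  5. access 53: MISS. Cache (LRU->MRU): [11 47 53]
  6. access 11: HIT. Cache (LRU->MRU): [47 53 11]
  7. access 53: HIT. Cache (LRU->MRU): [47 11 53]
  8. access 82: MISS. Cache (LRU->MRU): [47 11 53 82]
  9. access 47: HIT. Cache (LRU->MRU): [11 53 82 47]
  10. access 11: HIT. Cache (LRU->MRU): [53 82 47 11]
  11. access 11: HIT. Cache (LRU->MRU): [53 82 47 11]
  12. access 31: MISS. Cache (LRU->MRU): [53 82 47 11 31]
  13. access 50: MISS. Cache (LRU->MRU): [53 82 47 11 31 50]
  14. access 11: HIT. Cache (LRU->MRU): [53 82 47 31 50 11]
  15. access 47: HIT. Cache (LRU->MRU): [53 82 31 50 11 47]
  16. access 25: MISS. Cache (LRU->MRU): [53 82 31 50 11 47 25]
  17. access 53: HIT. Cache (LRU->MRU): [82 31 50 11 47 25 53]
  18. access 53: HIT. Cache (LRU->MRU): [82 31 50 11 47 25 53]
  19. access 53: HIT. Cache (LRU->MRU): [82 31 50 11 47 25 53]
  20. access 46: MISS, evict 82. Cache (LRU->MRU): [31 50 11 47 25 53 46]
  21. access 53: HIT. Cache (LRU->MRU): [31 50 11 47 25 46 53]
Total: 13 hits, 8 misses, 1 evictions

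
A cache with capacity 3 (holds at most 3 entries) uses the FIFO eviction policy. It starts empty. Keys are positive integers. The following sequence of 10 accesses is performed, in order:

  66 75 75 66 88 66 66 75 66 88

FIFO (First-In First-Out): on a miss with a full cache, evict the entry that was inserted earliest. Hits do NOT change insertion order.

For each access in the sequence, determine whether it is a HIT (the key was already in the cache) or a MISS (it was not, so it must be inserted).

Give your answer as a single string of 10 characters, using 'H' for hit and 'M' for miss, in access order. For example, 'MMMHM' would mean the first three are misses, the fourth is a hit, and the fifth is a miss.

Answer: MMHHMHHHHH

Derivation:
FIFO simulation (capacity=3):
  1. access 66: MISS. Cache (old->new): [66]
  2. access 75: MISS. Cache (old->new): [66 75]
  3. access 75: HIT. Cache (old->new): [66 75]
  4. access 66: HIT. Cache (old->new): [66 75]
  5. access 88: MISS. Cache (old->new): [66 75 88]
  6. access 66: HIT. Cache (old->new): [66 75 88]
  7. access 66: HIT. Cache (old->new): [66 75 88]
  8. access 75: HIT. Cache (old->new): [66 75 88]
  9. access 66: HIT. Cache (old->new): [66 75 88]
  10. access 88: HIT. Cache (old->new): [66 75 88]
Total: 7 hits, 3 misses, 0 evictions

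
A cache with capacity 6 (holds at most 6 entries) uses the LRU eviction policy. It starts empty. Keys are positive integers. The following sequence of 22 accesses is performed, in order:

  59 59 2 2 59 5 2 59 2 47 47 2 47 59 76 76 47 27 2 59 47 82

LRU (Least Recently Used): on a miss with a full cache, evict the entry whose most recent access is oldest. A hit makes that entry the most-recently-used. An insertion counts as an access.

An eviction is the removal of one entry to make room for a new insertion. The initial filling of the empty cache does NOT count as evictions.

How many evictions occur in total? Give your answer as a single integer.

LRU simulation (capacity=6):
  1. access 59: MISS. Cache (LRU->MRU): [59]
  2. access 59: HIT. Cache (LRU->MRU): [59]
  3. access 2: MISS. Cache (LRU->MRU): [59 2]
  4. access 2: HIT. Cache (LRU->MRU): [59 2]
  5. access 59: HIT. Cache (LRU->MRU): [2 59]
  6. access 5: MISS. Cache (LRU->MRU): [2 59 5]
  7. access 2: HIT. Cache (LRU->MRU): [59 5 2]
  8. access 59: HIT. Cache (LRU->MRU): [5 2 59]
  9. access 2: HIT. Cache (LRU->MRU): [5 59 2]
  10. access 47: MISS. Cache (LRU->MRU): [5 59 2 47]
  11. access 47: HIT. Cache (LRU->MRU): [5 59 2 47]
  12. access 2: HIT. Cache (LRU->MRU): [5 59 47 2]
  13. access 47: HIT. Cache (LRU->MRU): [5 59 2 47]
  14. access 59: HIT. Cache (LRU->MRU): [5 2 47 59]
  15. access 76: MISS. Cache (LRU->MRU): [5 2 47 59 76]
  16. access 76: HIT. Cache (LRU->MRU): [5 2 47 59 76]
  17. access 47: HIT. Cache (LRU->MRU): [5 2 59 76 47]
  18. access 27: MISS. Cache (LRU->MRU): [5 2 59 76 47 27]
  19. access 2: HIT. Cache (LRU->MRU): [5 59 76 47 27 2]
  20. access 59: HIT. Cache (LRU->MRU): [5 76 47 27 2 59]
  21. access 47: HIT. Cache (LRU->MRU): [5 76 27 2 59 47]
  22. access 82: MISS, evict 5. Cache (LRU->MRU): [76 27 2 59 47 82]
Total: 15 hits, 7 misses, 1 evictions

Answer: 1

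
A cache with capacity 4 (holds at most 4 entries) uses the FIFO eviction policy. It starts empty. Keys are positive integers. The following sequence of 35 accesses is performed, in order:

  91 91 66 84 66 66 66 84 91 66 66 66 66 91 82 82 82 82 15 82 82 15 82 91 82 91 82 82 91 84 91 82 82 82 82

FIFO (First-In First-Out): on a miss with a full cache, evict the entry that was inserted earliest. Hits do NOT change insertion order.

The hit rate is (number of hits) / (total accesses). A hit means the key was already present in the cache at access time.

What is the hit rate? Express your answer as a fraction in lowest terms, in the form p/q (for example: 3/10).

Answer: 29/35

Derivation:
FIFO simulation (capacity=4):
  1. access 91: MISS. Cache (old->new): [91]
  2. access 91: HIT. Cache (old->new): [91]
  3. access 66: MISS. Cache (old->new): [91 66]
  4. access 84: MISS. Cache (old->new): [91 66 84]
  5. access 66: HIT. Cache (old->new): [91 66 84]
  6. access 66: HIT. Cache (old->new): [91 66 84]
  7. access 66: HIT. Cache (old->new): [91 66 84]
  8. access 84: HIT. Cache (old->new): [91 66 84]
  9. access 91: HIT. Cache (old->new): [91 66 84]
  10. access 66: HIT. Cache (old->new): [91 66 84]
  11. access 66: HIT. Cache (old->new): [91 66 84]
  12. access 66: HIT. Cache (old->new): [91 66 84]
  13. access 66: HIT. Cache (old->new): [91 66 84]
  14. access 91: HIT. Cache (old->new): [91 66 84]
  15. access 82: MISS. Cache (old->new): [91 66 84 82]
  16. access 82: HIT. Cache (old->new): [91 66 84 82]
  17. access 82: HIT. Cache (old->new): [91 66 84 82]
  18. access 82: HIT. Cache (old->new): [91 66 84 82]
  19. access 15: MISS, evict 91. Cache (old->new): [66 84 82 15]
  20. access 82: HIT. Cache (old->new): [66 84 82 15]
  21. access 82: HIT. Cache (old->new): [66 84 82 15]
  22. access 15: HIT. Cache (old->new): [66 84 82 15]
  23. access 82: HIT. Cache (old->new): [66 84 82 15]
  24. access 91: MISS, evict 66. Cache (old->new): [84 82 15 91]
  25. access 82: HIT. Cache (old->new): [84 82 15 91]
  26. access 91: HIT. Cache (old->new): [84 82 15 91]
  27. access 82: HIT. Cache (old->new): [84 82 15 91]
  28. access 82: HIT. Cache (old->new): [84 82 15 91]
  29. access 91: HIT. Cache (old->new): [84 82 15 91]
  30. access 84: HIT. Cache (old->new): [84 82 15 91]
  31. access 91: HIT. Cache (old->new): [84 82 15 91]
  32. access 82: HIT. Cache (old->new): [84 82 15 91]
  33. access 82: HIT. Cache (old->new): [84 82 15 91]
  34. access 82: HIT. Cache (old->new): [84 82 15 91]
  35. access 82: HIT. Cache (old->new): [84 82 15 91]
Total: 29 hits, 6 misses, 2 evictions

Hit rate = 29/35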